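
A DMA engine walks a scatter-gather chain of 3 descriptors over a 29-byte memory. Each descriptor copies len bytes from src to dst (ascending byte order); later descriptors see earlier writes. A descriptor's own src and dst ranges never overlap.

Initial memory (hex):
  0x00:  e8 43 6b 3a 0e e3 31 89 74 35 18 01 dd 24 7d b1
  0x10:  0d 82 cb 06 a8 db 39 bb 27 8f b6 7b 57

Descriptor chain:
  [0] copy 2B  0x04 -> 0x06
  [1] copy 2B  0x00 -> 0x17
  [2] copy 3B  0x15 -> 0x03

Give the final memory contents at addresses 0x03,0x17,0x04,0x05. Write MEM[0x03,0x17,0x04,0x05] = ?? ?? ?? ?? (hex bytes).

MEM[0x03,0x17,0x04,0x05] = db e8 39 e8

#0 dst[0x06+2] := {0x0e,0xe3}
#1 dst[0x17+2] := {0xe8,0x43}
#2 dst[0x03+3] := {0xdb,0x39,0xe8}
query mem[0x03]=0xdb, mem[0x17]=0xe8, mem[0x04]=0x39, mem[0x05]=0xe8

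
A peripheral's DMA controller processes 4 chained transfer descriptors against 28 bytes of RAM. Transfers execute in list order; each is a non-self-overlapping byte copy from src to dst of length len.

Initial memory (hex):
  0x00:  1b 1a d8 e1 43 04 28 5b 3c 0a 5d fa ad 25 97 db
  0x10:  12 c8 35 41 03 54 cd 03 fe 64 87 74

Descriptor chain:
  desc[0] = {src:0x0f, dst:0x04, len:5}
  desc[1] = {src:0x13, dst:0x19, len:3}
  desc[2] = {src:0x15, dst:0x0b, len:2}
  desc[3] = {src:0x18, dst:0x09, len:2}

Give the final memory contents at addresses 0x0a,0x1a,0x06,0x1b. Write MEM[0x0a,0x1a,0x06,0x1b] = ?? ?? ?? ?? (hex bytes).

MEM[0x0a,0x1a,0x06,0x1b] = 41 03 c8 54

  after D0: wrote 5B at 0x04 = db12c83541
  after D1: wrote 3B at 0x19 = 410354
  after D2: wrote 2B at 0x0b = 54cd
  after D3: wrote 2B at 0x09 = fe41
query mem[0x0a]=0x41, mem[0x1a]=0x03, mem[0x06]=0xc8, mem[0x1b]=0x54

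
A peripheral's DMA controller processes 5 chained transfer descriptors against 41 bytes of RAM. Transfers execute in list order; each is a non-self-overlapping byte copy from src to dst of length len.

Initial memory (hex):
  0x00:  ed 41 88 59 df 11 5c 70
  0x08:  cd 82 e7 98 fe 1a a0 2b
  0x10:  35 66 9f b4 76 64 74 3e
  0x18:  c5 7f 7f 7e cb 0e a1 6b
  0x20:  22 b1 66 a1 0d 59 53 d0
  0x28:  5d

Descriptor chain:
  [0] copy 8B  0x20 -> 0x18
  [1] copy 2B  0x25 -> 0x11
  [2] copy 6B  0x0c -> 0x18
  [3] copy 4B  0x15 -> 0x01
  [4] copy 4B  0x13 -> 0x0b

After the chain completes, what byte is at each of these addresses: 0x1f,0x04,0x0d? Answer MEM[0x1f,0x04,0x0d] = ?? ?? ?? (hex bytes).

  after D0: wrote 8B at 0x18 = 22b166a10d5953d0
  after D1: wrote 2B at 0x11 = 5953
  after D2: wrote 6B at 0x18 = fe1aa02b3559
  after D3: wrote 4B at 0x01 = 64743efe
  after D4: wrote 4B at 0x0b = b4766474
query mem[0x1f]=0xd0, mem[0x04]=0xfe, mem[0x0d]=0x64

MEM[0x1f,0x04,0x0d] = d0 fe 64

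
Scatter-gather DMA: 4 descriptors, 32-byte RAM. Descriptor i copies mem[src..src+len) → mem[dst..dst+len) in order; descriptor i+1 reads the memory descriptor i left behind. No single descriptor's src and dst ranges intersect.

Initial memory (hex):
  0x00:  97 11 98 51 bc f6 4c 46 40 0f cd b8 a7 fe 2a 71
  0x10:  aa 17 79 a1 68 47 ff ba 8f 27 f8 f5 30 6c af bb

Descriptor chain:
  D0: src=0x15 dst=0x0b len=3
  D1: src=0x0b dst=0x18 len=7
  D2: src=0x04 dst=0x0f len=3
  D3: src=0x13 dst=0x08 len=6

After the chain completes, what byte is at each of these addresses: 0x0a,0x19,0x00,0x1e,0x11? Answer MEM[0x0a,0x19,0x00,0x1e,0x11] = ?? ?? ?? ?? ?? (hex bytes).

#0 dst[0x0b+3] := {0x47,0xff,0xba}
#1 dst[0x18+7] := {0x47,0xff,0xba,0x2a,0x71,0xaa,0x17}
#2 dst[0x0f+3] := {0xbc,0xf6,0x4c}
#3 dst[0x08+6] := {0xa1,0x68,0x47,0xff,0xba,0x47}
query mem[0x0a]=0x47, mem[0x19]=0xff, mem[0x00]=0x97, mem[0x1e]=0x17, mem[0x11]=0x4c

MEM[0x0a,0x19,0x00,0x1e,0x11] = 47 ff 97 17 4c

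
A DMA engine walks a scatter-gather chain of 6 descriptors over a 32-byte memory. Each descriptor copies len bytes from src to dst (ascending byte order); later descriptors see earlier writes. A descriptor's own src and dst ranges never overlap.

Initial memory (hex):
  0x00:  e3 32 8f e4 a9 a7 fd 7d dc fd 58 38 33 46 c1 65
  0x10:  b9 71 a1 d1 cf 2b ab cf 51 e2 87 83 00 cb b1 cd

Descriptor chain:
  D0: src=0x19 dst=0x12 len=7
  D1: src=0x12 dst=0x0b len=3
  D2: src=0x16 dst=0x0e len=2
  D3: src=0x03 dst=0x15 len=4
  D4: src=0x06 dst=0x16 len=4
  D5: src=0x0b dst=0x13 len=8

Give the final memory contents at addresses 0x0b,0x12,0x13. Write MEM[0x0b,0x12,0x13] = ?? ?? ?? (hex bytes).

#0 dst[0x12+7] := {0xe2,0x87,0x83,0x00,0xcb,0xb1,0xcd}
#1 dst[0x0b+3] := {0xe2,0x87,0x83}
#2 dst[0x0e+2] := {0xcb,0xb1}
#3 dst[0x15+4] := {0xe4,0xa9,0xa7,0xfd}
#4 dst[0x16+4] := {0xfd,0x7d,0xdc,0xfd}
#5 dst[0x13+8] := {0xe2,0x87,0x83,0xcb,0xb1,0xb9,0x71,0xe2}
query mem[0x0b]=0xe2, mem[0x12]=0xe2, mem[0x13]=0xe2

MEM[0x0b,0x12,0x13] = e2 e2 e2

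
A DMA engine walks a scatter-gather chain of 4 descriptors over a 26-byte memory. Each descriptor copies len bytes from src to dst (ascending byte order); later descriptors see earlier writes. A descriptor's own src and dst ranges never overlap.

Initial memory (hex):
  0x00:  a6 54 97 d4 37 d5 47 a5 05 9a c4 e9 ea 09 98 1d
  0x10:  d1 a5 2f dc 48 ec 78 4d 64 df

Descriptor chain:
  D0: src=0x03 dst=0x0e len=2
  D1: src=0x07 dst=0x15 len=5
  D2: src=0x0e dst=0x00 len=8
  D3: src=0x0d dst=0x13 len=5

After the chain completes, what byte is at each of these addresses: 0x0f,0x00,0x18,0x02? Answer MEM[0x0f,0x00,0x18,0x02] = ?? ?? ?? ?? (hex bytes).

#0 dst[0x0e+2] := {0xd4,0x37}
#1 dst[0x15+5] := {0xa5,0x05,0x9a,0xc4,0xe9}
#2 dst[0x00+8] := {0xd4,0x37,0xd1,0xa5,0x2f,0xdc,0x48,0xa5}
#3 dst[0x13+5] := {0x09,0xd4,0x37,0xd1,0xa5}
query mem[0x0f]=0x37, mem[0x00]=0xd4, mem[0x18]=0xc4, mem[0x02]=0xd1

MEM[0x0f,0x00,0x18,0x02] = 37 d4 c4 d1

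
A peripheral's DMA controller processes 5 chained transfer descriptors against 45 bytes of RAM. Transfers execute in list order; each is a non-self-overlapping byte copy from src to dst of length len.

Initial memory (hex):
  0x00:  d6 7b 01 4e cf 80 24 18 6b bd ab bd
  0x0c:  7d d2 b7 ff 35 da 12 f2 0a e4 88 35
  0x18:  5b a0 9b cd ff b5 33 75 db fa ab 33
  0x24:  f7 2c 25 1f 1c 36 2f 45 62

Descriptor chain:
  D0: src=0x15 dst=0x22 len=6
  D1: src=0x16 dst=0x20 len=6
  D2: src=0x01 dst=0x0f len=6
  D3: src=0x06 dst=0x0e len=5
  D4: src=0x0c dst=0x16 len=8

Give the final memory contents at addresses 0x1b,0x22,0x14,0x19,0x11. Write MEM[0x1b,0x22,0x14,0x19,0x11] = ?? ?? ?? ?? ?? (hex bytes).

MEM[0x1b,0x22,0x14,0x19,0x11] = bd 5b 24 18 bd

[0] 0x15->0x22 len=6 : e4 88 35 5b a0 9b
[1] 0x16->0x20 len=6 : 88 35 5b a0 9b cd
[2] 0x01->0x0f len=6 : 7b 01 4e cf 80 24
[3] 0x06->0x0e len=5 : 24 18 6b bd ab
[4] 0x0c->0x16 len=8 : 7d d2 24 18 6b bd ab 80
query mem[0x1b]=0xbd, mem[0x22]=0x5b, mem[0x14]=0x24, mem[0x19]=0x18, mem[0x11]=0xbd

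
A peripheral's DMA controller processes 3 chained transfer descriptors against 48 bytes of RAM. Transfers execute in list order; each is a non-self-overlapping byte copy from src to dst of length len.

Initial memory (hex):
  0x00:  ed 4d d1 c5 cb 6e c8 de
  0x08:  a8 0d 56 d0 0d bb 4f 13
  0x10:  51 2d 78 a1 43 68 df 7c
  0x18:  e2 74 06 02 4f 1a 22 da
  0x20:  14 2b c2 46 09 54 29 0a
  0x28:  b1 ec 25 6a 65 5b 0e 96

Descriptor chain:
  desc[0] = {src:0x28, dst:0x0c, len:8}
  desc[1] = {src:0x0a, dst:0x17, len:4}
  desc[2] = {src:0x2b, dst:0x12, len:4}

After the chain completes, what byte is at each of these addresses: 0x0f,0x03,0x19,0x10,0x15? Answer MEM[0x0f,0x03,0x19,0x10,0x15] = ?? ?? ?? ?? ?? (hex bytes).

MEM[0x0f,0x03,0x19,0x10,0x15] = 6a c5 b1 65 0e

[0] 0x28->0x0c len=8 : b1 ec 25 6a 65 5b 0e 96
[1] 0x0a->0x17 len=4 : 56 d0 b1 ec
[2] 0x2b->0x12 len=4 : 6a 65 5b 0e
query mem[0x0f]=0x6a, mem[0x03]=0xc5, mem[0x19]=0xb1, mem[0x10]=0x65, mem[0x15]=0x0e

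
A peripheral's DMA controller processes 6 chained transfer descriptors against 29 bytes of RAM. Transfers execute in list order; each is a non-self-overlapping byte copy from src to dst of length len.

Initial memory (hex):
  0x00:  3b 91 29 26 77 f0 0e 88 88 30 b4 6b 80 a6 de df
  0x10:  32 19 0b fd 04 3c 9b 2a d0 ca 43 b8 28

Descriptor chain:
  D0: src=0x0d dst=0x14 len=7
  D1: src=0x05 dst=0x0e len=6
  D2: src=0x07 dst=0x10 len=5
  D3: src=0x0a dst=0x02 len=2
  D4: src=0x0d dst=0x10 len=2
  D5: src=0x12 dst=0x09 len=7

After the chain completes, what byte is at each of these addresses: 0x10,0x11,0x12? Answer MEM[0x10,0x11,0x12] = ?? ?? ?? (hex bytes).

MEM[0x10,0x11,0x12] = a6 f0 30

[0] 0x0d->0x14 len=7 : a6 de df 32 19 0b fd
[1] 0x05->0x0e len=6 : f0 0e 88 88 30 b4
[2] 0x07->0x10 len=5 : 88 88 30 b4 6b
[3] 0x0a->0x02 len=2 : b4 6b
[4] 0x0d->0x10 len=2 : a6 f0
[5] 0x12->0x09 len=7 : 30 b4 6b de df 32 19
query mem[0x10]=0xa6, mem[0x11]=0xf0, mem[0x12]=0x30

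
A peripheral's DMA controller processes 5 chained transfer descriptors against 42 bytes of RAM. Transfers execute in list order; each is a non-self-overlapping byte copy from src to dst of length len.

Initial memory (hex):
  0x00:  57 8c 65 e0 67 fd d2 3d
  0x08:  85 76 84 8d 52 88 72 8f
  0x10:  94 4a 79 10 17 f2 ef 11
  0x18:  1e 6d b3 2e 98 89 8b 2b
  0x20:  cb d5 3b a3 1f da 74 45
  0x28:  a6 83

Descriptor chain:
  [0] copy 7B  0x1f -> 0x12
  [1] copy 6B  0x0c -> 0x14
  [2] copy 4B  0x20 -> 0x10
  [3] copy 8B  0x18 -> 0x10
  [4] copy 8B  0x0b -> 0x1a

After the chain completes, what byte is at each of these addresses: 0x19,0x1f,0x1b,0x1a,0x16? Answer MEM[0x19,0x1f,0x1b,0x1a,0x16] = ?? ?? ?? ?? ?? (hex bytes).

  after D0: wrote 7B at 0x12 = 2bcbd53ba31fda
  after D1: wrote 6B at 0x14 = 5288728f944a
  after D2: wrote 4B at 0x10 = cbd53ba3
  after D3: wrote 8B at 0x10 = 944ab32e98898b2b
  after D4: wrote 8B at 0x1a = 8d5288728f944ab3
query mem[0x19]=0x4a, mem[0x1f]=0x94, mem[0x1b]=0x52, mem[0x1a]=0x8d, mem[0x16]=0x8b

MEM[0x19,0x1f,0x1b,0x1a,0x16] = 4a 94 52 8d 8b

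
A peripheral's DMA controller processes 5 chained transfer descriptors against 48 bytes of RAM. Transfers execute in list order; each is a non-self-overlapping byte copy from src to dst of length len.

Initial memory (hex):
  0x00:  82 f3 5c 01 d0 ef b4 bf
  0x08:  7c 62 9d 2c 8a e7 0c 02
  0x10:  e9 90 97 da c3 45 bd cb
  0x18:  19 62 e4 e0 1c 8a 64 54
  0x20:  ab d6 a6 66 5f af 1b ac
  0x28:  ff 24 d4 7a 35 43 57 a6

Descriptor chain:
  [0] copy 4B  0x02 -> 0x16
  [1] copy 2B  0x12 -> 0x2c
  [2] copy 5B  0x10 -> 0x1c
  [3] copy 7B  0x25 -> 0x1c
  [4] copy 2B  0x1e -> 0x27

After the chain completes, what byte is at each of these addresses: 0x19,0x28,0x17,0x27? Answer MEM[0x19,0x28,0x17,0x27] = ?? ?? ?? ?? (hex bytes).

MEM[0x19,0x28,0x17,0x27] = ef ff 01 ac

[0] 0x02->0x16 len=4 : 5c 01 d0 ef
[1] 0x12->0x2c len=2 : 97 da
[2] 0x10->0x1c len=5 : e9 90 97 da c3
[3] 0x25->0x1c len=7 : af 1b ac ff 24 d4 7a
[4] 0x1e->0x27 len=2 : ac ff
query mem[0x19]=0xef, mem[0x28]=0xff, mem[0x17]=0x01, mem[0x27]=0xac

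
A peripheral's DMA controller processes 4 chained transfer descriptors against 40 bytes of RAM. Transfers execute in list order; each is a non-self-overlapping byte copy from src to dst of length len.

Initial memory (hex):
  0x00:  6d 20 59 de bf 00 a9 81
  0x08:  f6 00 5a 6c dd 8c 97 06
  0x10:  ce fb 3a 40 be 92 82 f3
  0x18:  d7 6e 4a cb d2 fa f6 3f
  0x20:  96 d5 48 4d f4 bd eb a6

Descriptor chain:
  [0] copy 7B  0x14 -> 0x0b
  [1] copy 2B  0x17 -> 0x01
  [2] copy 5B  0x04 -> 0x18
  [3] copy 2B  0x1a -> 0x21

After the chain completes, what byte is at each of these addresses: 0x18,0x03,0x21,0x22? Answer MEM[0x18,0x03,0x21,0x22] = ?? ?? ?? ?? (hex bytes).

MEM[0x18,0x03,0x21,0x22] = bf de a9 81

D0: mem[0x0b..0x11] <- [be 92 82 f3 d7 6e 4a]
D1: mem[0x01..0x02] <- [f3 d7]
D2: mem[0x18..0x1c] <- [bf 00 a9 81 f6]
D3: mem[0x21..0x22] <- [a9 81]
query mem[0x18]=0xbf, mem[0x03]=0xde, mem[0x21]=0xa9, mem[0x22]=0x81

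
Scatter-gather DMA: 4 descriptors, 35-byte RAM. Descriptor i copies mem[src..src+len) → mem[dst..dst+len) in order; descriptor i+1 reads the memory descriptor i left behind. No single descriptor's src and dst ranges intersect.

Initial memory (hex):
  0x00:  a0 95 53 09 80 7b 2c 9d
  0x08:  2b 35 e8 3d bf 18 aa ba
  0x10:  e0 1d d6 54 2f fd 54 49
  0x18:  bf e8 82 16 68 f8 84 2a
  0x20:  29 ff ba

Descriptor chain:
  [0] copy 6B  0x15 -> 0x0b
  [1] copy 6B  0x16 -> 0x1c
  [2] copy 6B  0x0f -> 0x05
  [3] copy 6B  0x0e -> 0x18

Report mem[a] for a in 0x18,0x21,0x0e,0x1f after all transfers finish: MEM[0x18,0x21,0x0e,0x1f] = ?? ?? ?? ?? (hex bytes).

  after D0: wrote 6B at 0x0b = fd5449bfe882
  after D1: wrote 6B at 0x1c = 5449bfe88216
  after D2: wrote 6B at 0x05 = e8821dd6542f
  after D3: wrote 6B at 0x18 = bfe8821dd654
query mem[0x18]=0xbf, mem[0x21]=0x16, mem[0x0e]=0xbf, mem[0x1f]=0xe8

MEM[0x18,0x21,0x0e,0x1f] = bf 16 bf e8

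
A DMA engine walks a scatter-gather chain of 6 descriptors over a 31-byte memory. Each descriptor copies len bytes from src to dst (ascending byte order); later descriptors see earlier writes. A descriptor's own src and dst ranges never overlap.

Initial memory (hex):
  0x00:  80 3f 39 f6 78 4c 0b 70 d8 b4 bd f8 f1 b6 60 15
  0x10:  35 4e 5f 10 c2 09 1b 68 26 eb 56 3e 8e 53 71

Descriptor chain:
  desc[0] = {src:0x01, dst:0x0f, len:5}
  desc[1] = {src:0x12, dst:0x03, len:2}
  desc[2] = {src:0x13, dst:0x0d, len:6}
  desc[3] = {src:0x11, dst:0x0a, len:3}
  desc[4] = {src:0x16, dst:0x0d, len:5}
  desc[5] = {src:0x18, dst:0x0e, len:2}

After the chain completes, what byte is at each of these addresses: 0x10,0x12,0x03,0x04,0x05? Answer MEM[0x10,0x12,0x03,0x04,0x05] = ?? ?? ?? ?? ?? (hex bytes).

D0: mem[0x0f..0x13] <- [3f 39 f6 78 4c]
D1: mem[0x03..0x04] <- [78 4c]
D2: mem[0x0d..0x12] <- [4c c2 09 1b 68 26]
D3: mem[0x0a..0x0c] <- [68 26 4c]
D4: mem[0x0d..0x11] <- [1b 68 26 eb 56]
D5: mem[0x0e..0x0f] <- [26 eb]
query mem[0x10]=0xeb, mem[0x12]=0x26, mem[0x03]=0x78, mem[0x04]=0x4c, mem[0x05]=0x4c

MEM[0x10,0x12,0x03,0x04,0x05] = eb 26 78 4c 4c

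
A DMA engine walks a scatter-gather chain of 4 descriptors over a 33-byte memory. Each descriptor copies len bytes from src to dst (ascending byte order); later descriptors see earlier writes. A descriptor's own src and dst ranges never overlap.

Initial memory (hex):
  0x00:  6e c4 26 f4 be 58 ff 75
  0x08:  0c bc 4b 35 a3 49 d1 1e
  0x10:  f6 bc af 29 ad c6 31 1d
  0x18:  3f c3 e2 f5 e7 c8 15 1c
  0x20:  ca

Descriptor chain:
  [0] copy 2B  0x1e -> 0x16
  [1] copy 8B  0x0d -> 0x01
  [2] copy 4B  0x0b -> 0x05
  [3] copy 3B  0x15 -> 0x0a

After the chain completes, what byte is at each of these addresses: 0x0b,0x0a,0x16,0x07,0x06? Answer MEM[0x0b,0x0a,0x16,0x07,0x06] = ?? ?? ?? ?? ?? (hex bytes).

MEM[0x0b,0x0a,0x16,0x07,0x06] = 15 c6 15 49 a3

D0: mem[0x16..0x17] <- [15 1c]
D1: mem[0x01..0x08] <- [49 d1 1e f6 bc af 29 ad]
D2: mem[0x05..0x08] <- [35 a3 49 d1]
D3: mem[0x0a..0x0c] <- [c6 15 1c]
query mem[0x0b]=0x15, mem[0x0a]=0xc6, mem[0x16]=0x15, mem[0x07]=0x49, mem[0x06]=0xa3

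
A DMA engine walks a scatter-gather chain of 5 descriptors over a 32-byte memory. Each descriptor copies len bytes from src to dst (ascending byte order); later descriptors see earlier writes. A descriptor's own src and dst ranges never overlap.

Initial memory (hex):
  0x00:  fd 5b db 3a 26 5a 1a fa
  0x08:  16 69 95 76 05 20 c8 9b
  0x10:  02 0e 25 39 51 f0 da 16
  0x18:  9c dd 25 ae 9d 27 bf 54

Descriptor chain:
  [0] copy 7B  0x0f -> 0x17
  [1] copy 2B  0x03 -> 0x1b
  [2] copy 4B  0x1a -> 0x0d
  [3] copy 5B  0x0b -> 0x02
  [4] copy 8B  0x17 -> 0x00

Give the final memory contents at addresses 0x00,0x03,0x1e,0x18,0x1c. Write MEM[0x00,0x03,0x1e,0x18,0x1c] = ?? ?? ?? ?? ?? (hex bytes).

D0: mem[0x17..0x1d] <- [9b 02 0e 25 39 51 f0]
D1: mem[0x1b..0x1c] <- [3a 26]
D2: mem[0x0d..0x10] <- [25 3a 26 f0]
D3: mem[0x02..0x06] <- [76 05 25 3a 26]
D4: mem[0x00..0x07] <- [9b 02 0e 25 3a 26 f0 bf]
query mem[0x00]=0x9b, mem[0x03]=0x25, mem[0x1e]=0xbf, mem[0x18]=0x02, mem[0x1c]=0x26

MEM[0x00,0x03,0x1e,0x18,0x1c] = 9b 25 bf 02 26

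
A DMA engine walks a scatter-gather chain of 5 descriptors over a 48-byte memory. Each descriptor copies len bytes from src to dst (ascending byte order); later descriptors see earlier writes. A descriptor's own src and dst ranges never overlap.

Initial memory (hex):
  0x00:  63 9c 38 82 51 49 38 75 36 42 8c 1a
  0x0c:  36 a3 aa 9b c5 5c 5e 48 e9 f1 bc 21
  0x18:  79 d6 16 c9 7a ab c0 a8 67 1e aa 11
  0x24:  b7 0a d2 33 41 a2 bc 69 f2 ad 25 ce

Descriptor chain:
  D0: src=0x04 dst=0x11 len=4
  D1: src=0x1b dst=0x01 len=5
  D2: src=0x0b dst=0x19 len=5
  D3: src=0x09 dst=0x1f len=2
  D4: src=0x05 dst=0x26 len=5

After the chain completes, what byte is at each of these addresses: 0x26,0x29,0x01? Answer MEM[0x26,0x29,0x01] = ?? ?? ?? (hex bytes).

MEM[0x26,0x29,0x01] = a8 36 c9

D0: mem[0x11..0x14] <- [51 49 38 75]
D1: mem[0x01..0x05] <- [c9 7a ab c0 a8]
D2: mem[0x19..0x1d] <- [1a 36 a3 aa 9b]
D3: mem[0x1f..0x20] <- [42 8c]
D4: mem[0x26..0x2a] <- [a8 38 75 36 42]
query mem[0x26]=0xa8, mem[0x29]=0x36, mem[0x01]=0xc9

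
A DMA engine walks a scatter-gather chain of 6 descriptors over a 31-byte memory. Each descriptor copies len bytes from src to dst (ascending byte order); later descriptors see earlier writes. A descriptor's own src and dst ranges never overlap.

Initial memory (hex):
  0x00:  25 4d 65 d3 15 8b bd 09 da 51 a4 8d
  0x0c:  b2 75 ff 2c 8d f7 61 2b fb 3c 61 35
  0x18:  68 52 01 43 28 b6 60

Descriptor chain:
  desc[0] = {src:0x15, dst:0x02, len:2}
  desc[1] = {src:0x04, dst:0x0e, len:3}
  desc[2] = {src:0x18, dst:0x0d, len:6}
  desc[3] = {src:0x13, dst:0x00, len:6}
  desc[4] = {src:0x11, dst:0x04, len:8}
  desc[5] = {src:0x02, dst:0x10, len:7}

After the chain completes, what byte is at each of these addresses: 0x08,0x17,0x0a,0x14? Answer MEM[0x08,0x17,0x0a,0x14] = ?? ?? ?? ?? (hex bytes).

MEM[0x08,0x17,0x0a,0x14] = 3c 35 35 2b

D0: mem[0x02..0x03] <- [3c 61]
D1: mem[0x0e..0x10] <- [15 8b bd]
D2: mem[0x0d..0x12] <- [68 52 01 43 28 b6]
D3: mem[0x00..0x05] <- [2b fb 3c 61 35 68]
D4: mem[0x04..0x0b] <- [28 b6 2b fb 3c 61 35 68]
D5: mem[0x10..0x16] <- [3c 61 28 b6 2b fb 3c]
query mem[0x08]=0x3c, mem[0x17]=0x35, mem[0x0a]=0x35, mem[0x14]=0x2b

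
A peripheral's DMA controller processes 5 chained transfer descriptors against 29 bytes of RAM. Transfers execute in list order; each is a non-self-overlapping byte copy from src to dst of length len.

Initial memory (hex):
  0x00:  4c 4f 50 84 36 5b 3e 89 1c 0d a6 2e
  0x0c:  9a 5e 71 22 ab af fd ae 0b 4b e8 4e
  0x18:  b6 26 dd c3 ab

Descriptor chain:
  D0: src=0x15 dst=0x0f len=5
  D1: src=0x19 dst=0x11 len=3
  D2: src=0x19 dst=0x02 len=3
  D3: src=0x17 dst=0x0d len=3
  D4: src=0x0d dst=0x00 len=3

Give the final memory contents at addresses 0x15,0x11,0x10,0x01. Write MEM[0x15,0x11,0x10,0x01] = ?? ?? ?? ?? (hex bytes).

MEM[0x15,0x11,0x10,0x01] = 4b 26 e8 b6

[0] 0x15->0x0f len=5 : 4b e8 4e b6 26
[1] 0x19->0x11 len=3 : 26 dd c3
[2] 0x19->0x02 len=3 : 26 dd c3
[3] 0x17->0x0d len=3 : 4e b6 26
[4] 0x0d->0x00 len=3 : 4e b6 26
query mem[0x15]=0x4b, mem[0x11]=0x26, mem[0x10]=0xe8, mem[0x01]=0xb6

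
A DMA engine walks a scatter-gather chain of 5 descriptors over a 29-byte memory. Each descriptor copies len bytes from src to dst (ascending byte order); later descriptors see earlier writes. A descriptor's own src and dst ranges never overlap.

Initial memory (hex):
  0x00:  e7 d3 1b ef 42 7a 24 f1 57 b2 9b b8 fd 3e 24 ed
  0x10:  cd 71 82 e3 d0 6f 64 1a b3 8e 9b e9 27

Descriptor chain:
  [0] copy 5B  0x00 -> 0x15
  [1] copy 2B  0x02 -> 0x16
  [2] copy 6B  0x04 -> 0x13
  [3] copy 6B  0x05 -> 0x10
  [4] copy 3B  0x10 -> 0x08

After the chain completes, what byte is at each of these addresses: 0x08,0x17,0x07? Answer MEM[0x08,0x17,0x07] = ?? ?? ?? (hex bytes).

D0: mem[0x15..0x19] <- [e7 d3 1b ef 42]
D1: mem[0x16..0x17] <- [1b ef]
D2: mem[0x13..0x18] <- [42 7a 24 f1 57 b2]
D3: mem[0x10..0x15] <- [7a 24 f1 57 b2 9b]
D4: mem[0x08..0x0a] <- [7a 24 f1]
query mem[0x08]=0x7a, mem[0x17]=0x57, mem[0x07]=0xf1

MEM[0x08,0x17,0x07] = 7a 57 f1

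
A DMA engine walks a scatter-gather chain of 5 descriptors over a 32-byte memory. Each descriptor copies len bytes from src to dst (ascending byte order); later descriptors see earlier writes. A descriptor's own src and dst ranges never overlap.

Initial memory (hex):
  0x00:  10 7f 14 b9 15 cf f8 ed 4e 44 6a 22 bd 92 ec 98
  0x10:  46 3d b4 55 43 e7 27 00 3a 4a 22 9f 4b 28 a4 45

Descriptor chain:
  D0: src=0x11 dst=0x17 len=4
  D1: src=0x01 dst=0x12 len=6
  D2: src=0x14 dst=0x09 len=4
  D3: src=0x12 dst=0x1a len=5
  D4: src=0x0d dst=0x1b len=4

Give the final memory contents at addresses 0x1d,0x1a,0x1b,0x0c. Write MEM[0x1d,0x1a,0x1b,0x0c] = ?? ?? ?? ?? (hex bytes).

MEM[0x1d,0x1a,0x1b,0x0c] = 98 7f 92 f8

[0] 0x11->0x17 len=4 : 3d b4 55 43
[1] 0x01->0x12 len=6 : 7f 14 b9 15 cf f8
[2] 0x14->0x09 len=4 : b9 15 cf f8
[3] 0x12->0x1a len=5 : 7f 14 b9 15 cf
[4] 0x0d->0x1b len=4 : 92 ec 98 46
query mem[0x1d]=0x98, mem[0x1a]=0x7f, mem[0x1b]=0x92, mem[0x0c]=0xf8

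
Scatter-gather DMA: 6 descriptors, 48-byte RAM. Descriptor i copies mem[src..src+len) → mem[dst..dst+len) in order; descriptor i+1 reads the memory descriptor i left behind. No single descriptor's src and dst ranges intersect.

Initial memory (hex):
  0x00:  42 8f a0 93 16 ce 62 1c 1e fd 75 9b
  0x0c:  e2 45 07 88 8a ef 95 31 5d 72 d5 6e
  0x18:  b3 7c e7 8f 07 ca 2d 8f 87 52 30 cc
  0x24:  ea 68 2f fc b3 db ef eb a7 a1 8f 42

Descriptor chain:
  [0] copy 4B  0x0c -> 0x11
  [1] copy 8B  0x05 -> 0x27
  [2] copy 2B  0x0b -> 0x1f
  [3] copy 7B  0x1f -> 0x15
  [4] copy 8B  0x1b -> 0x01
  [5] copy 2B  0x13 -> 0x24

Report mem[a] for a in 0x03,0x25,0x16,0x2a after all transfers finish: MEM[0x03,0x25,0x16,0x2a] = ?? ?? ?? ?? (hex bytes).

MEM[0x03,0x25,0x16,0x2a] = ca 88 e2 1e

  after D0: wrote 4B at 0x11 = e2450788
  after D1: wrote 8B at 0x27 = ce621c1efd759be2
  after D2: wrote 2B at 0x1f = 9be2
  after D3: wrote 7B at 0x15 = 9be25230ccea68
  after D4: wrote 8B at 0x01 = 6807ca2d9be25230
  after D5: wrote 2B at 0x24 = 0788
query mem[0x03]=0xca, mem[0x25]=0x88, mem[0x16]=0xe2, mem[0x2a]=0x1e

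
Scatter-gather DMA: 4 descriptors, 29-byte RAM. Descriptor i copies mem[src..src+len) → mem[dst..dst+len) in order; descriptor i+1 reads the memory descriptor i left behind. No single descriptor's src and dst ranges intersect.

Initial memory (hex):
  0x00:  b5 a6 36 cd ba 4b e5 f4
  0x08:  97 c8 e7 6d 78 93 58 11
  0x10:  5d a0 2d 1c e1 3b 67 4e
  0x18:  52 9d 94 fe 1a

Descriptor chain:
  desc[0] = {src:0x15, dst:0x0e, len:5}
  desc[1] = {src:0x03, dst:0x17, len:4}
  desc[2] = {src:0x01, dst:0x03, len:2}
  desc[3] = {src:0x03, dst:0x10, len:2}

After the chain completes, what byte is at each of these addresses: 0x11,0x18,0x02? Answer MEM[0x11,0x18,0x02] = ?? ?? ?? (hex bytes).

MEM[0x11,0x18,0x02] = 36 ba 36

  after D0: wrote 5B at 0x0e = 3b674e529d
  after D1: wrote 4B at 0x17 = cdba4be5
  after D2: wrote 2B at 0x03 = a636
  after D3: wrote 2B at 0x10 = a636
query mem[0x11]=0x36, mem[0x18]=0xba, mem[0x02]=0x36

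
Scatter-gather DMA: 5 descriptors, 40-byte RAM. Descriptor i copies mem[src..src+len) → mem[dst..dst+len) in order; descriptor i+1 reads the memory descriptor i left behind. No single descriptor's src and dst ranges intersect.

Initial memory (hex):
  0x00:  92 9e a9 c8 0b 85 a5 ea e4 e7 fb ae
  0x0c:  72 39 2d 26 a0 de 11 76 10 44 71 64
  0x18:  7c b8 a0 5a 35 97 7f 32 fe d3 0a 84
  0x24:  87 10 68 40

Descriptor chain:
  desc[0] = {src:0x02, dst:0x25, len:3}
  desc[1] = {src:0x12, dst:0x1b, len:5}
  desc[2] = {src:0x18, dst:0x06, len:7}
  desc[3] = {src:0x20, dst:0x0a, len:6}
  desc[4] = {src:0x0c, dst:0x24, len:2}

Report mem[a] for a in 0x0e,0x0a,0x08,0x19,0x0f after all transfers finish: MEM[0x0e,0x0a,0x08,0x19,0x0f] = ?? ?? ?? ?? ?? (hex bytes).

#0 dst[0x25+3] := {0xa9,0xc8,0x0b}
#1 dst[0x1b+5] := {0x11,0x76,0x10,0x44,0x71}
#2 dst[0x06+7] := {0x7c,0xb8,0xa0,0x11,0x76,0x10,0x44}
#3 dst[0x0a+6] := {0xfe,0xd3,0x0a,0x84,0x87,0xa9}
#4 dst[0x24+2] := {0x0a,0x84}
query mem[0x0e]=0x87, mem[0x0a]=0xfe, mem[0x08]=0xa0, mem[0x19]=0xb8, mem[0x0f]=0xa9

MEM[0x0e,0x0a,0x08,0x19,0x0f] = 87 fe a0 b8 a9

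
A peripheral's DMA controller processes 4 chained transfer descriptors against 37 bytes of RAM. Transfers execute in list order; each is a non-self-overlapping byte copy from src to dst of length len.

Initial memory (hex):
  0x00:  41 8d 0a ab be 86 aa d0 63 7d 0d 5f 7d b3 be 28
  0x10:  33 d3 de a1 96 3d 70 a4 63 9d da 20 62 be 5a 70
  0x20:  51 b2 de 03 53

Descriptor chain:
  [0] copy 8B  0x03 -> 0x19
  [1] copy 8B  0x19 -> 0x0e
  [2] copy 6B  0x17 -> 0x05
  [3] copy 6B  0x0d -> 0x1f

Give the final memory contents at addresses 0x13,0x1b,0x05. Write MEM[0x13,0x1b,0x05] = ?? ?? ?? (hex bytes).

  after D0: wrote 8B at 0x19 = abbe86aad0637d0d
  after D1: wrote 8B at 0x0e = abbe86aad0637d0d
  after D2: wrote 6B at 0x05 = a463abbe86aa
  after D3: wrote 6B at 0x1f = b3abbe86aad0
query mem[0x13]=0x63, mem[0x1b]=0x86, mem[0x05]=0xa4

MEM[0x13,0x1b,0x05] = 63 86 a4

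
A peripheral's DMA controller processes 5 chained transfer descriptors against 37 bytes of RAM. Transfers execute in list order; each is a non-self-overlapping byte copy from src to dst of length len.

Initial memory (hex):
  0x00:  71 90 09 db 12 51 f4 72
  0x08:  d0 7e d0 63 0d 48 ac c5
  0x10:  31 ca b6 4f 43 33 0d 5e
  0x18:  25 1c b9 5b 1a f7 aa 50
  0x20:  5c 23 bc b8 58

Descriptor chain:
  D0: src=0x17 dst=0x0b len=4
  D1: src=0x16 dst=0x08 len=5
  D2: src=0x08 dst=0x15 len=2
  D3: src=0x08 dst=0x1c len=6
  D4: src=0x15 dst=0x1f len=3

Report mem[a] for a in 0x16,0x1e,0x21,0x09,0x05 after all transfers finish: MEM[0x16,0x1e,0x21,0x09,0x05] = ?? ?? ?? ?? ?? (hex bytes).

D0: mem[0x0b..0x0e] <- [5e 25 1c b9]
D1: mem[0x08..0x0c] <- [0d 5e 25 1c b9]
D2: mem[0x15..0x16] <- [0d 5e]
D3: mem[0x1c..0x21] <- [0d 5e 25 1c b9 1c]
D4: mem[0x1f..0x21] <- [0d 5e 5e]
query mem[0x16]=0x5e, mem[0x1e]=0x25, mem[0x21]=0x5e, mem[0x09]=0x5e, mem[0x05]=0x51

MEM[0x16,0x1e,0x21,0x09,0x05] = 5e 25 5e 5e 51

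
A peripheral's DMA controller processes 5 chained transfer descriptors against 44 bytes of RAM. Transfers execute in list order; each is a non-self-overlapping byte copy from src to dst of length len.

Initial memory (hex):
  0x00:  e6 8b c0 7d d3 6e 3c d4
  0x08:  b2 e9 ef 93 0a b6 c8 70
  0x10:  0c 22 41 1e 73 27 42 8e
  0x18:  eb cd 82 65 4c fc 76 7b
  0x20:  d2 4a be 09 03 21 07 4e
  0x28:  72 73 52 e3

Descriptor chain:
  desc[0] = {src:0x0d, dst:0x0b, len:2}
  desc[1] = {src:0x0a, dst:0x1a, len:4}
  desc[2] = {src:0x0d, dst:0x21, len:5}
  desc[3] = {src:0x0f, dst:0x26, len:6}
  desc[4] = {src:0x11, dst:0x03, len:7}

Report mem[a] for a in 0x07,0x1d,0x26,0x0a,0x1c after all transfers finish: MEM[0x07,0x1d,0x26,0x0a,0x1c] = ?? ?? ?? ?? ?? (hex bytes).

MEM[0x07,0x1d,0x26,0x0a,0x1c] = 27 b6 70 ef c8

#0 dst[0x0b+2] := {0xb6,0xc8}
#1 dst[0x1a+4] := {0xef,0xb6,0xc8,0xb6}
#2 dst[0x21+5] := {0xb6,0xc8,0x70,0x0c,0x22}
#3 dst[0x26+6] := {0x70,0x0c,0x22,0x41,0x1e,0x73}
#4 dst[0x03+7] := {0x22,0x41,0x1e,0x73,0x27,0x42,0x8e}
query mem[0x07]=0x27, mem[0x1d]=0xb6, mem[0x26]=0x70, mem[0x0a]=0xef, mem[0x1c]=0xc8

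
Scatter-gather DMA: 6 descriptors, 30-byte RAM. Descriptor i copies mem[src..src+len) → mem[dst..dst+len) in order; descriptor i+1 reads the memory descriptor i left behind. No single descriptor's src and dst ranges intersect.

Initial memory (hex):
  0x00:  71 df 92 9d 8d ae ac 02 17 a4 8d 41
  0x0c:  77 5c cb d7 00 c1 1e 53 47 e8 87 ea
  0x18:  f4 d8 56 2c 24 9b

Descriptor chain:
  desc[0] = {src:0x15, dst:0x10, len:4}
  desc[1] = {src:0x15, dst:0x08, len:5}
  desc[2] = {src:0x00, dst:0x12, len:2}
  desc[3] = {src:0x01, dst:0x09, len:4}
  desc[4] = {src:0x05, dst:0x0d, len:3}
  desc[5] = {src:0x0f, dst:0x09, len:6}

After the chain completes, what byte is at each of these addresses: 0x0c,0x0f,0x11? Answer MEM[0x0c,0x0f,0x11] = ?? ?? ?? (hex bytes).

D0: mem[0x10..0x13] <- [e8 87 ea f4]
D1: mem[0x08..0x0c] <- [e8 87 ea f4 d8]
D2: mem[0x12..0x13] <- [71 df]
D3: mem[0x09..0x0c] <- [df 92 9d 8d]
D4: mem[0x0d..0x0f] <- [ae ac 02]
D5: mem[0x09..0x0e] <- [02 e8 87 71 df 47]
query mem[0x0c]=0x71, mem[0x0f]=0x02, mem[0x11]=0x87

MEM[0x0c,0x0f,0x11] = 71 02 87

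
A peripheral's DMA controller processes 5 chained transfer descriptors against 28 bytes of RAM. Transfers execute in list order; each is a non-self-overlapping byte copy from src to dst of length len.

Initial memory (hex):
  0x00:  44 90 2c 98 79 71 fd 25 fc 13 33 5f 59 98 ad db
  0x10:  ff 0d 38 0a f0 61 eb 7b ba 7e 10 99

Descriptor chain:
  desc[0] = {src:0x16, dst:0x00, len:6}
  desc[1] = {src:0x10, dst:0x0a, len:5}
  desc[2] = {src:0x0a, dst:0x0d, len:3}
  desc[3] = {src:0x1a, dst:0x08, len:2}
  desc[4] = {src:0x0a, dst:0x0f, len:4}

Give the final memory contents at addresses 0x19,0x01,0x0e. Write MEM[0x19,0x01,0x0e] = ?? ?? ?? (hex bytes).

D0: mem[0x00..0x05] <- [eb 7b ba 7e 10 99]
D1: mem[0x0a..0x0e] <- [ff 0d 38 0a f0]
D2: mem[0x0d..0x0f] <- [ff 0d 38]
D3: mem[0x08..0x09] <- [10 99]
D4: mem[0x0f..0x12] <- [ff 0d 38 ff]
query mem[0x19]=0x7e, mem[0x01]=0x7b, mem[0x0e]=0x0d

MEM[0x19,0x01,0x0e] = 7e 7b 0d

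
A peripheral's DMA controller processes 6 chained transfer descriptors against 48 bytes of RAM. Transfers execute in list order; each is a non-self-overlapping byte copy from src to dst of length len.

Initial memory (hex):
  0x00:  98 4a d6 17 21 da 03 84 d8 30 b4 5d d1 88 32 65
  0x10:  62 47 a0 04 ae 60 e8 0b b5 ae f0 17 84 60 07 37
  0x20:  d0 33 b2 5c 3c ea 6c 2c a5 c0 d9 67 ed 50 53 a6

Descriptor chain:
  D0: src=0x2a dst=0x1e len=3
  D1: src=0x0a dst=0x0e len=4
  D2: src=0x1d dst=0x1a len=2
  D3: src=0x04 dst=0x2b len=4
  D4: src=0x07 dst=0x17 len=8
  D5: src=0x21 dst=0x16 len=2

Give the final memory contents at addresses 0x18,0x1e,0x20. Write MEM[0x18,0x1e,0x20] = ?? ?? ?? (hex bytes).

MEM[0x18,0x1e,0x20] = d8 b4 ed

  after D0: wrote 3B at 0x1e = d967ed
  after D1: wrote 4B at 0x0e = b45dd188
  after D2: wrote 2B at 0x1a = 60d9
  after D3: wrote 4B at 0x2b = 21da0384
  after D4: wrote 8B at 0x17 = 84d830b45dd188b4
  after D5: wrote 2B at 0x16 = 33b2
query mem[0x18]=0xd8, mem[0x1e]=0xb4, mem[0x20]=0xed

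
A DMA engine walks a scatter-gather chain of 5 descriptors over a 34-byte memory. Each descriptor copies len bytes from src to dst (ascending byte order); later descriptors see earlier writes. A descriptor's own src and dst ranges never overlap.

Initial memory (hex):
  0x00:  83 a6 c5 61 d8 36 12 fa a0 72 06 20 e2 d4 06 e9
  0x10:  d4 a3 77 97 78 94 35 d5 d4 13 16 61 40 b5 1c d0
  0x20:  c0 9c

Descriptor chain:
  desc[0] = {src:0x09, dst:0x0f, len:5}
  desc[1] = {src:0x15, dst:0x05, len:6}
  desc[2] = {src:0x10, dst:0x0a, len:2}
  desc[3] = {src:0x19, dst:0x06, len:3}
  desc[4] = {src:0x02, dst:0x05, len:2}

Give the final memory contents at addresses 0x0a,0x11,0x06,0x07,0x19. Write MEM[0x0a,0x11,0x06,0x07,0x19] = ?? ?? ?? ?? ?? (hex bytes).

[0] 0x09->0x0f len=5 : 72 06 20 e2 d4
[1] 0x15->0x05 len=6 : 94 35 d5 d4 13 16
[2] 0x10->0x0a len=2 : 06 20
[3] 0x19->0x06 len=3 : 13 16 61
[4] 0x02->0x05 len=2 : c5 61
query mem[0x0a]=0x06, mem[0x11]=0x20, mem[0x06]=0x61, mem[0x07]=0x16, mem[0x19]=0x13

MEM[0x0a,0x11,0x06,0x07,0x19] = 06 20 61 16 13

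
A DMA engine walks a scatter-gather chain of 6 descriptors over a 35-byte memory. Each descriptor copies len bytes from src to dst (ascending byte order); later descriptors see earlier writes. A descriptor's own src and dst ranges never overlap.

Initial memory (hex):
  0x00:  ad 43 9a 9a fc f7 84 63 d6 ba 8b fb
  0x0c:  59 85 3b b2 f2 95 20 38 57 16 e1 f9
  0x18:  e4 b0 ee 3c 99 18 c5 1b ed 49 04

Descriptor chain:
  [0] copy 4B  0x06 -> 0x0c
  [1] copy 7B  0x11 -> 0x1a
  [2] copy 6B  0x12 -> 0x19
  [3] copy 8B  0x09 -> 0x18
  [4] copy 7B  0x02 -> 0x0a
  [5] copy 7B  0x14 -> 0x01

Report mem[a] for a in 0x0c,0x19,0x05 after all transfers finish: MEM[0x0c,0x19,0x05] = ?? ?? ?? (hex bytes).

D0: mem[0x0c..0x0f] <- [84 63 d6 ba]
D1: mem[0x1a..0x20] <- [95 20 38 57 16 e1 f9]
D2: mem[0x19..0x1e] <- [20 38 57 16 e1 f9]
D3: mem[0x18..0x1f] <- [ba 8b fb 84 63 d6 ba f2]
D4: mem[0x0a..0x10] <- [9a 9a fc f7 84 63 d6]
D5: mem[0x01..0x07] <- [57 16 e1 f9 ba 8b fb]
query mem[0x0c]=0xfc, mem[0x19]=0x8b, mem[0x05]=0xba

MEM[0x0c,0x19,0x05] = fc 8b ba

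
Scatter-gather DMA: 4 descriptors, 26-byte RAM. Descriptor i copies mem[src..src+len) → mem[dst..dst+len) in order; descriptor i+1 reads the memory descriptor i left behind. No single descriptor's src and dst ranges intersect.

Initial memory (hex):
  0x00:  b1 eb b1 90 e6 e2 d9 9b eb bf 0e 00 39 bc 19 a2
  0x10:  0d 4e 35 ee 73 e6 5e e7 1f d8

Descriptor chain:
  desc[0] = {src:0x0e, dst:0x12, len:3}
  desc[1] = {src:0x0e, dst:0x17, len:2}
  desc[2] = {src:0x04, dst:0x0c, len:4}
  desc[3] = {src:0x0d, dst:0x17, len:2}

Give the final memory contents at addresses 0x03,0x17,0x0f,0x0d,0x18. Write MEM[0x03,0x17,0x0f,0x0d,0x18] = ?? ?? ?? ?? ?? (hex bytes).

MEM[0x03,0x17,0x0f,0x0d,0x18] = 90 e2 9b e2 d9

D0: mem[0x12..0x14] <- [19 a2 0d]
D1: mem[0x17..0x18] <- [19 a2]
D2: mem[0x0c..0x0f] <- [e6 e2 d9 9b]
D3: mem[0x17..0x18] <- [e2 d9]
query mem[0x03]=0x90, mem[0x17]=0xe2, mem[0x0f]=0x9b, mem[0x0d]=0xe2, mem[0x18]=0xd9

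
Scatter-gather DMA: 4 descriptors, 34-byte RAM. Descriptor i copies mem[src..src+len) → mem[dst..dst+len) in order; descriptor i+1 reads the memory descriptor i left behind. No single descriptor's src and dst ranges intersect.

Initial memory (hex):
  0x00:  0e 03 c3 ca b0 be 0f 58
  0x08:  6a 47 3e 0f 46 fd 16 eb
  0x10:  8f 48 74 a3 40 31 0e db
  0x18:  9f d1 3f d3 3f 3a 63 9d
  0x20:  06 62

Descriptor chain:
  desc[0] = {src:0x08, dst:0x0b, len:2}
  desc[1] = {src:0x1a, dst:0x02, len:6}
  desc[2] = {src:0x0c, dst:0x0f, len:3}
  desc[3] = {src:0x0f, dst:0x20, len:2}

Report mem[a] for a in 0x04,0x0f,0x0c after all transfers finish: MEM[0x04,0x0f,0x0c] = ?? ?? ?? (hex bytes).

MEM[0x04,0x0f,0x0c] = 3f 47 47

[0] 0x08->0x0b len=2 : 6a 47
[1] 0x1a->0x02 len=6 : 3f d3 3f 3a 63 9d
[2] 0x0c->0x0f len=3 : 47 fd 16
[3] 0x0f->0x20 len=2 : 47 fd
query mem[0x04]=0x3f, mem[0x0f]=0x47, mem[0x0c]=0x47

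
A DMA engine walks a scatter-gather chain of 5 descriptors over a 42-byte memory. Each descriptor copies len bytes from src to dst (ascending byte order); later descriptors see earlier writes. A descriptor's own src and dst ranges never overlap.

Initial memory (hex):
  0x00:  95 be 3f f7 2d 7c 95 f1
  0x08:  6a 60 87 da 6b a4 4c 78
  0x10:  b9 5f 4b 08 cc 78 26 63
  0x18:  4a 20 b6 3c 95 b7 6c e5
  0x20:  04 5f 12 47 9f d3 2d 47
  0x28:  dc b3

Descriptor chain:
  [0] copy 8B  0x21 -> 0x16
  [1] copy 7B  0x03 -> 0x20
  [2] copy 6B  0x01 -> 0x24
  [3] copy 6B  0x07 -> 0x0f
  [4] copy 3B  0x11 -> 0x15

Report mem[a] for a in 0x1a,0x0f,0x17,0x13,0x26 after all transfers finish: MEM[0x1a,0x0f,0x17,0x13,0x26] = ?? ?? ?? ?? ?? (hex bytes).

MEM[0x1a,0x0f,0x17,0x13,0x26] = d3 f1 da da f7

[0] 0x21->0x16 len=8 : 5f 12 47 9f d3 2d 47 dc
[1] 0x03->0x20 len=7 : f7 2d 7c 95 f1 6a 60
[2] 0x01->0x24 len=6 : be 3f f7 2d 7c 95
[3] 0x07->0x0f len=6 : f1 6a 60 87 da 6b
[4] 0x11->0x15 len=3 : 60 87 da
query mem[0x1a]=0xd3, mem[0x0f]=0xf1, mem[0x17]=0xda, mem[0x13]=0xda, mem[0x26]=0xf7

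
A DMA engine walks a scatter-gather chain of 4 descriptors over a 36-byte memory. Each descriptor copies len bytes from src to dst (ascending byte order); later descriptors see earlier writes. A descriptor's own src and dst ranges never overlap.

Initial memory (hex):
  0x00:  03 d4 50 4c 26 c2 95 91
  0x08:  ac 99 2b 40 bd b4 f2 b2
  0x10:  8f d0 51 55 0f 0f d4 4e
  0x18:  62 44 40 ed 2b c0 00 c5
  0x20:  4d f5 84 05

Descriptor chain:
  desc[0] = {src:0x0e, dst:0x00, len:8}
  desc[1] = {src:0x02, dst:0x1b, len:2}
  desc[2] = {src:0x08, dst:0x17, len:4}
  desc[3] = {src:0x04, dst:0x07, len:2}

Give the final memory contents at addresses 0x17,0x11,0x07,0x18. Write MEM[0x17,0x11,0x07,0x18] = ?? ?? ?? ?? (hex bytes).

  after D0: wrote 8B at 0x00 = f2b28fd051550f0f
  after D1: wrote 2B at 0x1b = 8fd0
  after D2: wrote 4B at 0x17 = ac992b40
  after D3: wrote 2B at 0x07 = 5155
query mem[0x17]=0xac, mem[0x11]=0xd0, mem[0x07]=0x51, mem[0x18]=0x99

MEM[0x17,0x11,0x07,0x18] = ac d0 51 99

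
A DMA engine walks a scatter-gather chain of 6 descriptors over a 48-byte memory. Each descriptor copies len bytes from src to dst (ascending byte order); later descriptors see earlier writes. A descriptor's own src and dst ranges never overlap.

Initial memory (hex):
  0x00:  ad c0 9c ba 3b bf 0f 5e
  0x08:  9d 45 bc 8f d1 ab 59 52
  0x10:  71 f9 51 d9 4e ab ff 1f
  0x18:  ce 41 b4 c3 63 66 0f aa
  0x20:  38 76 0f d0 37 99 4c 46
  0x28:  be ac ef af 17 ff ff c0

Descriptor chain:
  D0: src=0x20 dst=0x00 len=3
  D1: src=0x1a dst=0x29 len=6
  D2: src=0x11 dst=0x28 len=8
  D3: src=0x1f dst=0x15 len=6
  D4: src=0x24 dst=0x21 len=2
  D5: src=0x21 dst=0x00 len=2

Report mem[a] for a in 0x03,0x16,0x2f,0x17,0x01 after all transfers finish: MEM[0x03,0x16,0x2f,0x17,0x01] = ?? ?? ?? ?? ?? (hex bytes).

MEM[0x03,0x16,0x2f,0x17,0x01] = ba 38 ce 76 99

[0] 0x20->0x00 len=3 : 38 76 0f
[1] 0x1a->0x29 len=6 : b4 c3 63 66 0f aa
[2] 0x11->0x28 len=8 : f9 51 d9 4e ab ff 1f ce
[3] 0x1f->0x15 len=6 : aa 38 76 0f d0 37
[4] 0x24->0x21 len=2 : 37 99
[5] 0x21->0x00 len=2 : 37 99
query mem[0x03]=0xba, mem[0x16]=0x38, mem[0x2f]=0xce, mem[0x17]=0x76, mem[0x01]=0x99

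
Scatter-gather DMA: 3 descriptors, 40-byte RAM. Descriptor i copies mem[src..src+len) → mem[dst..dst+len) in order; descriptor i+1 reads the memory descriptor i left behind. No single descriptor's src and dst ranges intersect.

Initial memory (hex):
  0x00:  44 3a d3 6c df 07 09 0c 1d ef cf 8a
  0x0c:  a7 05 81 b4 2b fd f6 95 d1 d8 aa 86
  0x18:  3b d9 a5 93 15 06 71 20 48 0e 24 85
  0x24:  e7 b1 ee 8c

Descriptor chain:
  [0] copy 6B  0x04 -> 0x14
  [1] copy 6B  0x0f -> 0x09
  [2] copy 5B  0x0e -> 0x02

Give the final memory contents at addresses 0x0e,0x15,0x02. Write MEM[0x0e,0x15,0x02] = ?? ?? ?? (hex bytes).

MEM[0x0e,0x15,0x02] = df 07 df

D0: mem[0x14..0x19] <- [df 07 09 0c 1d ef]
D1: mem[0x09..0x0e] <- [b4 2b fd f6 95 df]
D2: mem[0x02..0x06] <- [df b4 2b fd f6]
query mem[0x0e]=0xdf, mem[0x15]=0x07, mem[0x02]=0xdf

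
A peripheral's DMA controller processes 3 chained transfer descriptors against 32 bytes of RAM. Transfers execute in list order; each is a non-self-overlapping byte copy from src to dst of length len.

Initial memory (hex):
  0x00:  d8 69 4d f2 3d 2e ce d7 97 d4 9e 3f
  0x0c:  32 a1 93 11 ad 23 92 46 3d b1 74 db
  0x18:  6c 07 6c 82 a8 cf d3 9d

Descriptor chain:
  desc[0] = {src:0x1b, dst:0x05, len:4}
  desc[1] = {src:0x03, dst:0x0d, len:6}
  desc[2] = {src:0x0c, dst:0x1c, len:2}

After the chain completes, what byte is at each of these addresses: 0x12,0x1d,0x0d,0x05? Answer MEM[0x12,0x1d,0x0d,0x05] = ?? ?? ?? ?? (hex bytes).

#0 dst[0x05+4] := {0x82,0xa8,0xcf,0xd3}
#1 dst[0x0d+6] := {0xf2,0x3d,0x82,0xa8,0xcf,0xd3}
#2 dst[0x1c+2] := {0x32,0xf2}
query mem[0x12]=0xd3, mem[0x1d]=0xf2, mem[0x0d]=0xf2, mem[0x05]=0x82

MEM[0x12,0x1d,0x0d,0x05] = d3 f2 f2 82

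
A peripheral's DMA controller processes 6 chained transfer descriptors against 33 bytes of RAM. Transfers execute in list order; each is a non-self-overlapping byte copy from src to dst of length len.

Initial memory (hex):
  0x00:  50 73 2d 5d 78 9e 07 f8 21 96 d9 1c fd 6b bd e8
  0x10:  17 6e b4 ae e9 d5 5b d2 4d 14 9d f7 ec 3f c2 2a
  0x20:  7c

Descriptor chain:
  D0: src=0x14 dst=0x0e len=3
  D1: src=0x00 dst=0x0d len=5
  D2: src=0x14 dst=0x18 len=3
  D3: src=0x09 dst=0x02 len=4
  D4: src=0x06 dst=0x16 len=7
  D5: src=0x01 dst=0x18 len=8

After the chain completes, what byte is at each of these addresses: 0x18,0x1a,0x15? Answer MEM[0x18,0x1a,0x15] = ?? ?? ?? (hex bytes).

[0] 0x14->0x0e len=3 : e9 d5 5b
[1] 0x00->0x0d len=5 : 50 73 2d 5d 78
[2] 0x14->0x18 len=3 : e9 d5 5b
[3] 0x09->0x02 len=4 : 96 d9 1c fd
[4] 0x06->0x16 len=7 : 07 f8 21 96 d9 1c fd
[5] 0x01->0x18 len=8 : 73 96 d9 1c fd 07 f8 21
query mem[0x18]=0x73, mem[0x1a]=0xd9, mem[0x15]=0xd5

MEM[0x18,0x1a,0x15] = 73 d9 d5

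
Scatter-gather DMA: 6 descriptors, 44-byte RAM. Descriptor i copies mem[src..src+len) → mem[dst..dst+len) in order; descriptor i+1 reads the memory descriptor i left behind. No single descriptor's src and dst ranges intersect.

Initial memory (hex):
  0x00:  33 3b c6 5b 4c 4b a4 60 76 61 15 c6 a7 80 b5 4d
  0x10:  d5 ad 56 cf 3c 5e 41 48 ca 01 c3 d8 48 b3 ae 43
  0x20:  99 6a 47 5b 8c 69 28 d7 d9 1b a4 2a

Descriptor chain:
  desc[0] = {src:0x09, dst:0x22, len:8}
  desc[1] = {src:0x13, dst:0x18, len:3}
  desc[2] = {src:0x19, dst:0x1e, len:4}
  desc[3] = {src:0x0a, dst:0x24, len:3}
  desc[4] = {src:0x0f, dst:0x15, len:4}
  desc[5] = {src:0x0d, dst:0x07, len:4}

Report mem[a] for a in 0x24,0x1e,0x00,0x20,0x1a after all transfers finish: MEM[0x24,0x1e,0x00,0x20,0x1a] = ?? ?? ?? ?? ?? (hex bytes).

[0] 0x09->0x22 len=8 : 61 15 c6 a7 80 b5 4d d5
[1] 0x13->0x18 len=3 : cf 3c 5e
[2] 0x19->0x1e len=4 : 3c 5e d8 48
[3] 0x0a->0x24 len=3 : 15 c6 a7
[4] 0x0f->0x15 len=4 : 4d d5 ad 56
[5] 0x0d->0x07 len=4 : 80 b5 4d d5
query mem[0x24]=0x15, mem[0x1e]=0x3c, mem[0x00]=0x33, mem[0x20]=0xd8, mem[0x1a]=0x5e

MEM[0x24,0x1e,0x00,0x20,0x1a] = 15 3c 33 d8 5e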